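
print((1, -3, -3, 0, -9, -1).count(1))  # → 1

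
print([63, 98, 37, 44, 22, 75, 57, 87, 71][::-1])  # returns [71, 87, 57, 75, 22, 44, 37, 98, 63]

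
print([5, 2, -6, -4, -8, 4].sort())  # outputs None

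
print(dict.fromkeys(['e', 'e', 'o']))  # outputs {'e': None, 'o': None}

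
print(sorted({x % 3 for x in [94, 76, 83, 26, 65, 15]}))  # [0, 1, 2]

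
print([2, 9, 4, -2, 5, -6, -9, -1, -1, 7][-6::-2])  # [5, 4, 2]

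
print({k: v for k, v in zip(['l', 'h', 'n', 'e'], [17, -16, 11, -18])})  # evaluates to {'l': 17, 'h': -16, 'n': 11, 'e': -18}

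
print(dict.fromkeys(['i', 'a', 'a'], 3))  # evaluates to {'i': 3, 'a': 3}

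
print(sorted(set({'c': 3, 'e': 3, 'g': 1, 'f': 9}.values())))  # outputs [1, 3, 9]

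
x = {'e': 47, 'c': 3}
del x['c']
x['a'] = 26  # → {'e': 47, 'a': 26}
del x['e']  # {'a': 26}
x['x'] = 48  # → {'a': 26, 'x': 48}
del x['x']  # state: {'a': 26}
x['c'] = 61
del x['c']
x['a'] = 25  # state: {'a': 25}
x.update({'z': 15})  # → {'a': 25, 'z': 15}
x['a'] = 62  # {'a': 62, 'z': 15}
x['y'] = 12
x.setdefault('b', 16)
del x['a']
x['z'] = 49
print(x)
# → {'z': 49, 'y': 12, 'b': 16}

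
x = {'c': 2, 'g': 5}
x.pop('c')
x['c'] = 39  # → {'g': 5, 'c': 39}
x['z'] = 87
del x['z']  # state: {'g': 5, 'c': 39}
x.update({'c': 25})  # {'g': 5, 'c': 25}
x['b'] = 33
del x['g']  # {'c': 25, 'b': 33}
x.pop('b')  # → 33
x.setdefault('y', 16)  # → 16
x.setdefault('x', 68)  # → 68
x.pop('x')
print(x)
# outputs {'c': 25, 'y': 16}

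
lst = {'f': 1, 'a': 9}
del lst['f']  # {'a': 9}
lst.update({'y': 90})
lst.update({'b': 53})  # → {'a': 9, 'y': 90, 'b': 53}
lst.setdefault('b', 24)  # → 53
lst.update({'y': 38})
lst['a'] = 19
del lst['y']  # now {'a': 19, 'b': 53}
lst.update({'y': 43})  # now {'a': 19, 'b': 53, 'y': 43}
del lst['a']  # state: {'b': 53, 'y': 43}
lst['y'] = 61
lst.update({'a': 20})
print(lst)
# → {'b': 53, 'y': 61, 'a': 20}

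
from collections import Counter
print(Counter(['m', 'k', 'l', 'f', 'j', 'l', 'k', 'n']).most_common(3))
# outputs [('k', 2), ('l', 2), ('m', 1)]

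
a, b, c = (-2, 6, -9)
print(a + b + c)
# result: -5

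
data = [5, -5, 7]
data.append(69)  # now [5, -5, 7, 69]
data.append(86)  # [5, -5, 7, 69, 86]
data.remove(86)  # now [5, -5, 7, 69]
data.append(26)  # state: [5, -5, 7, 69, 26]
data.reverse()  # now [26, 69, 7, -5, 5]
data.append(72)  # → [26, 69, 7, -5, 5, 72]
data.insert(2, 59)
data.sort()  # [-5, 5, 7, 26, 59, 69, 72]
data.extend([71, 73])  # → [-5, 5, 7, 26, 59, 69, 72, 71, 73]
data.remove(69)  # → [-5, 5, 7, 26, 59, 72, 71, 73]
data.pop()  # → 73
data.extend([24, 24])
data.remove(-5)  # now [5, 7, 26, 59, 72, 71, 24, 24]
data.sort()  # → [5, 7, 24, 24, 26, 59, 71, 72]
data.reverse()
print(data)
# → [72, 71, 59, 26, 24, 24, 7, 5]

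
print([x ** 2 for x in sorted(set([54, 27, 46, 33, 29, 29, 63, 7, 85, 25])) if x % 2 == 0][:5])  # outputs [2116, 2916]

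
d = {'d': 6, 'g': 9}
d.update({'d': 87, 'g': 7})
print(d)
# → {'d': 87, 'g': 7}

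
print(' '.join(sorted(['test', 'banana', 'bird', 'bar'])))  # banana bar bird test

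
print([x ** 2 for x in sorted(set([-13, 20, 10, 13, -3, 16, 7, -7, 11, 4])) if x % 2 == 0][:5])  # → [16, 100, 256, 400]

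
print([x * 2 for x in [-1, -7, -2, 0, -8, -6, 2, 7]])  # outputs [-2, -14, -4, 0, -16, -12, 4, 14]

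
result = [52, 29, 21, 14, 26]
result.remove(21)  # [52, 29, 14, 26]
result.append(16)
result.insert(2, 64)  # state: [52, 29, 64, 14, 26, 16]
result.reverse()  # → [16, 26, 14, 64, 29, 52]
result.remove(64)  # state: [16, 26, 14, 29, 52]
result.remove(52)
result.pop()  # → 29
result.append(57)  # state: [16, 26, 14, 57]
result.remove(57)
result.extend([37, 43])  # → [16, 26, 14, 37, 43]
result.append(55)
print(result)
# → [16, 26, 14, 37, 43, 55]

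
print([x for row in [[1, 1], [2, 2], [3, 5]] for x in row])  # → [1, 1, 2, 2, 3, 5]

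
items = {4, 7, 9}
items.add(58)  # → {4, 7, 9, 58}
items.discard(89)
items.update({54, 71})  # {4, 7, 9, 54, 58, 71}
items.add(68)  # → {4, 7, 9, 54, 58, 68, 71}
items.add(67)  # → {4, 7, 9, 54, 58, 67, 68, 71}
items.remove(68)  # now {4, 7, 9, 54, 58, 67, 71}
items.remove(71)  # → {4, 7, 9, 54, 58, 67}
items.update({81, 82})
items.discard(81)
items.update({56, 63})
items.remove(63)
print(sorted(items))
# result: [4, 7, 9, 54, 56, 58, 67, 82]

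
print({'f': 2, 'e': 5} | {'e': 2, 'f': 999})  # {'f': 999, 'e': 2}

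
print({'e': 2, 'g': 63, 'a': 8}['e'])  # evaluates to 2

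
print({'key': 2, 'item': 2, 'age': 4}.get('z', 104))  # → 104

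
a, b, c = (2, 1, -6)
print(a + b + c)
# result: -3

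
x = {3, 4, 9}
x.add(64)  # {3, 4, 9, 64}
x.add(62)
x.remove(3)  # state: {4, 9, 62, 64}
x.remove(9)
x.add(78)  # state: {4, 62, 64, 78}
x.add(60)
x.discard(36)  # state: {4, 60, 62, 64, 78}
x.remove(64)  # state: {4, 60, 62, 78}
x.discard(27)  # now {4, 60, 62, 78}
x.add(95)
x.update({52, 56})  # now {4, 52, 56, 60, 62, 78, 95}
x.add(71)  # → {4, 52, 56, 60, 62, 71, 78, 95}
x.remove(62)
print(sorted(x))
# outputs [4, 52, 56, 60, 71, 78, 95]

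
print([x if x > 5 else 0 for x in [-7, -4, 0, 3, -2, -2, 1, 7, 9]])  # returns [0, 0, 0, 0, 0, 0, 0, 7, 9]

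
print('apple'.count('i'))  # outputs 0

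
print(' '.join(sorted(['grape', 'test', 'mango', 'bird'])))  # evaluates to bird grape mango test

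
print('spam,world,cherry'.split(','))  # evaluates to ['spam', 'world', 'cherry']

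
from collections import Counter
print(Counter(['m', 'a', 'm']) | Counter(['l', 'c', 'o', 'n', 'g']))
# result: Counter({'m': 2, 'a': 1, 'l': 1, 'c': 1, 'o': 1, 'n': 1, 'g': 1})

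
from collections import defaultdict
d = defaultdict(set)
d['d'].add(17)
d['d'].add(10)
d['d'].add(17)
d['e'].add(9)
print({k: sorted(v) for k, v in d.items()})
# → {'d': [10, 17], 'e': [9]}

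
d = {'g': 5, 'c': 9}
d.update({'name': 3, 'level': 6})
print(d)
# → {'g': 5, 'c': 9, 'name': 3, 'level': 6}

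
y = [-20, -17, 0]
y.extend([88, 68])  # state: [-20, -17, 0, 88, 68]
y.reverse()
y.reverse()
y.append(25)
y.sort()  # [-20, -17, 0, 25, 68, 88]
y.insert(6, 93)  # [-20, -17, 0, 25, 68, 88, 93]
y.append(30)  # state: [-20, -17, 0, 25, 68, 88, 93, 30]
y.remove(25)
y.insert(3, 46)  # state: [-20, -17, 0, 46, 68, 88, 93, 30]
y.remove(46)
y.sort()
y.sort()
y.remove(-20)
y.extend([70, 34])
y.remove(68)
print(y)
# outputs [-17, 0, 30, 88, 93, 70, 34]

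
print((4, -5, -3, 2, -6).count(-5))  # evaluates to 1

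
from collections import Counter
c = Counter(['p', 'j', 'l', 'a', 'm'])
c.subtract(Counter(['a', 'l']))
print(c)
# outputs Counter({'p': 1, 'j': 1, 'm': 1, 'l': 0, 'a': 0})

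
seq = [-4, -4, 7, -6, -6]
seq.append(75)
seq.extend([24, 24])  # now [-4, -4, 7, -6, -6, 75, 24, 24]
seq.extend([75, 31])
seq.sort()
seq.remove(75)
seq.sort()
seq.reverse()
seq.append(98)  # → [75, 31, 24, 24, 7, -4, -4, -6, -6, 98]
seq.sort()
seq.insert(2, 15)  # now [-6, -6, 15, -4, -4, 7, 24, 24, 31, 75, 98]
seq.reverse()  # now [98, 75, 31, 24, 24, 7, -4, -4, 15, -6, -6]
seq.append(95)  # [98, 75, 31, 24, 24, 7, -4, -4, 15, -6, -6, 95]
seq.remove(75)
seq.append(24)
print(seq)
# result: [98, 31, 24, 24, 7, -4, -4, 15, -6, -6, 95, 24]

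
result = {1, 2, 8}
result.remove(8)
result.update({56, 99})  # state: {1, 2, 56, 99}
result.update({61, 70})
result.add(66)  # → {1, 2, 56, 61, 66, 70, 99}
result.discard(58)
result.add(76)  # {1, 2, 56, 61, 66, 70, 76, 99}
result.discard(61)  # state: {1, 2, 56, 66, 70, 76, 99}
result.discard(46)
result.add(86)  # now {1, 2, 56, 66, 70, 76, 86, 99}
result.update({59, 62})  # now {1, 2, 56, 59, 62, 66, 70, 76, 86, 99}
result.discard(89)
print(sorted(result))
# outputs [1, 2, 56, 59, 62, 66, 70, 76, 86, 99]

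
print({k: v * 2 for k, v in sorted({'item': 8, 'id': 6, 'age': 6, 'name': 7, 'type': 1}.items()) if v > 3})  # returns {'age': 12, 'id': 12, 'item': 16, 'name': 14}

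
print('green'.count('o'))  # 0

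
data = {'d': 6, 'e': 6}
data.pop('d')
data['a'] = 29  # {'e': 6, 'a': 29}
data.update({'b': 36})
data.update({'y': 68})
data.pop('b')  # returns 36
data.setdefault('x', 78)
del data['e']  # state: {'a': 29, 'y': 68, 'x': 78}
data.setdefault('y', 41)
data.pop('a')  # 29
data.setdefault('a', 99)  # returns 99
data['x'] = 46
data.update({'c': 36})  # {'y': 68, 'x': 46, 'a': 99, 'c': 36}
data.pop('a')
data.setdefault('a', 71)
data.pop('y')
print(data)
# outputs {'x': 46, 'c': 36, 'a': 71}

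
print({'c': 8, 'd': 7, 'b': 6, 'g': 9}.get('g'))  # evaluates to 9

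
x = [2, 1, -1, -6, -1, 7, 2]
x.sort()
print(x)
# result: [-6, -1, -1, 1, 2, 2, 7]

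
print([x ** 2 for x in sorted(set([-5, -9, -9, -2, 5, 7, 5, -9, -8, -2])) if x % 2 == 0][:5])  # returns [64, 4]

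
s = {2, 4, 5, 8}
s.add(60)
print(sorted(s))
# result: [2, 4, 5, 8, 60]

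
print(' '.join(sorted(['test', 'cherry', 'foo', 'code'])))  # cherry code foo test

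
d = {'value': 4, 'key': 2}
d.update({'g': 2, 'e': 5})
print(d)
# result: {'value': 4, 'key': 2, 'g': 2, 'e': 5}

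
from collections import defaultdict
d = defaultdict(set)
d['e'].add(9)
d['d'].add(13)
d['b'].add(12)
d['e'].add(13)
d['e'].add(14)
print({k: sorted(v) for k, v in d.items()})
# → {'e': [9, 13, 14], 'd': [13], 'b': [12]}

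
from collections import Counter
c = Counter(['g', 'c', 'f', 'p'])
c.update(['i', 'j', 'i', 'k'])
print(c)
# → Counter({'i': 2, 'g': 1, 'c': 1, 'f': 1, 'p': 1, 'j': 1, 'k': 1})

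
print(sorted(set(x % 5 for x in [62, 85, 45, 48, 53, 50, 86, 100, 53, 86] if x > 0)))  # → [0, 1, 2, 3]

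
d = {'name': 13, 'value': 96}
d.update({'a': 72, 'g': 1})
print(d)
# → {'name': 13, 'value': 96, 'a': 72, 'g': 1}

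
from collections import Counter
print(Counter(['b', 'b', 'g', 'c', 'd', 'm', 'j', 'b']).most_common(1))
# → [('b', 3)]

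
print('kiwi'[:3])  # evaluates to kiw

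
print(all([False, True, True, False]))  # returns False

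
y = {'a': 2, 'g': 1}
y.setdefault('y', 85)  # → 85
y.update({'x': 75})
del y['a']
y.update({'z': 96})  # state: {'g': 1, 'y': 85, 'x': 75, 'z': 96}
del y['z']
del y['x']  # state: {'g': 1, 'y': 85}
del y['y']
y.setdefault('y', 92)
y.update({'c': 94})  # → {'g': 1, 'y': 92, 'c': 94}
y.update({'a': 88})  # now {'g': 1, 'y': 92, 'c': 94, 'a': 88}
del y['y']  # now {'g': 1, 'c': 94, 'a': 88}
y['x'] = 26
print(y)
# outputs {'g': 1, 'c': 94, 'a': 88, 'x': 26}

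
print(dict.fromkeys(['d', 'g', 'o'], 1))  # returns {'d': 1, 'g': 1, 'o': 1}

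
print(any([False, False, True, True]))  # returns True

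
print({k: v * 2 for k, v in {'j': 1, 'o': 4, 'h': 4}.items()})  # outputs {'j': 2, 'o': 8, 'h': 8}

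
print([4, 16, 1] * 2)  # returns [4, 16, 1, 4, 16, 1]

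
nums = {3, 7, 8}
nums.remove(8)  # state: {3, 7}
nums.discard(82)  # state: {3, 7}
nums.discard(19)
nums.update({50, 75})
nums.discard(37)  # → {3, 7, 50, 75}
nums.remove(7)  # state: {3, 50, 75}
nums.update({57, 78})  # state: {3, 50, 57, 75, 78}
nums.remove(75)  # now {3, 50, 57, 78}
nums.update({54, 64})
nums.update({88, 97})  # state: {3, 50, 54, 57, 64, 78, 88, 97}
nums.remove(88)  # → {3, 50, 54, 57, 64, 78, 97}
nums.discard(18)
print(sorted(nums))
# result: [3, 50, 54, 57, 64, 78, 97]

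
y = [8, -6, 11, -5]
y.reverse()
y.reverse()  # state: [8, -6, 11, -5]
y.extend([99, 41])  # [8, -6, 11, -5, 99, 41]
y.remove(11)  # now [8, -6, -5, 99, 41]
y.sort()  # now [-6, -5, 8, 41, 99]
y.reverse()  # [99, 41, 8, -5, -6]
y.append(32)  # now [99, 41, 8, -5, -6, 32]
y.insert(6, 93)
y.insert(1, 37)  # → [99, 37, 41, 8, -5, -6, 32, 93]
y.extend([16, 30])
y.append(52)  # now [99, 37, 41, 8, -5, -6, 32, 93, 16, 30, 52]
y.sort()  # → [-6, -5, 8, 16, 30, 32, 37, 41, 52, 93, 99]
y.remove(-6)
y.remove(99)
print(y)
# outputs [-5, 8, 16, 30, 32, 37, 41, 52, 93]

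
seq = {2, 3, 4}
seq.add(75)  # {2, 3, 4, 75}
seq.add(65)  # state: {2, 3, 4, 65, 75}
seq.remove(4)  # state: {2, 3, 65, 75}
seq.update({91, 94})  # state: {2, 3, 65, 75, 91, 94}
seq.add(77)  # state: {2, 3, 65, 75, 77, 91, 94}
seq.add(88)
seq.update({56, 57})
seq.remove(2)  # {3, 56, 57, 65, 75, 77, 88, 91, 94}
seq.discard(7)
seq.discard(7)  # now {3, 56, 57, 65, 75, 77, 88, 91, 94}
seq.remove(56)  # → {3, 57, 65, 75, 77, 88, 91, 94}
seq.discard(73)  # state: {3, 57, 65, 75, 77, 88, 91, 94}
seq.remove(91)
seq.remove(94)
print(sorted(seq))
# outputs [3, 57, 65, 75, 77, 88]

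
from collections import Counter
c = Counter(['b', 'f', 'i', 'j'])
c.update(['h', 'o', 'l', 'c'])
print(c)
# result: Counter({'b': 1, 'f': 1, 'i': 1, 'j': 1, 'h': 1, 'o': 1, 'l': 1, 'c': 1})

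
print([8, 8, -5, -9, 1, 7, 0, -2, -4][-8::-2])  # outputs [8]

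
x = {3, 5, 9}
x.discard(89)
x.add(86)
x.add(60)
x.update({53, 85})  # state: {3, 5, 9, 53, 60, 85, 86}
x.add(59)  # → {3, 5, 9, 53, 59, 60, 85, 86}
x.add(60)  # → {3, 5, 9, 53, 59, 60, 85, 86}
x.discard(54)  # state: {3, 5, 9, 53, 59, 60, 85, 86}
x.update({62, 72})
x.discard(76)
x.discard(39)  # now {3, 5, 9, 53, 59, 60, 62, 72, 85, 86}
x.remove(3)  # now {5, 9, 53, 59, 60, 62, 72, 85, 86}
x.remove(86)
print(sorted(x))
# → [5, 9, 53, 59, 60, 62, 72, 85]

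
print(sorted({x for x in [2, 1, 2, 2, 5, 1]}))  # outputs [1, 2, 5]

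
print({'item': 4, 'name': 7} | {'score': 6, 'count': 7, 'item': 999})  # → {'item': 999, 'name': 7, 'score': 6, 'count': 7}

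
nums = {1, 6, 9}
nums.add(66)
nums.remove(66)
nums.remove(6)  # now {1, 9}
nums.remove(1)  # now {9}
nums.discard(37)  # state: {9}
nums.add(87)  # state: {9, 87}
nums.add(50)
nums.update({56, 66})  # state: {9, 50, 56, 66, 87}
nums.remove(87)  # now {9, 50, 56, 66}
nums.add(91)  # {9, 50, 56, 66, 91}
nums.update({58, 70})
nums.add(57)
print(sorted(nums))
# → [9, 50, 56, 57, 58, 66, 70, 91]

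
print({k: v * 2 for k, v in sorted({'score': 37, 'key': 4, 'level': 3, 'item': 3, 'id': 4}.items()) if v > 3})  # {'id': 8, 'key': 8, 'score': 74}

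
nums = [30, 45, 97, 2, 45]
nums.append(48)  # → [30, 45, 97, 2, 45, 48]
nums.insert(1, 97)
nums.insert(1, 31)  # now [30, 31, 97, 45, 97, 2, 45, 48]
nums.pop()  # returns 48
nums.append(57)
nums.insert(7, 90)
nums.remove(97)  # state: [30, 31, 45, 97, 2, 45, 90, 57]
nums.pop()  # 57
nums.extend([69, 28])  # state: [30, 31, 45, 97, 2, 45, 90, 69, 28]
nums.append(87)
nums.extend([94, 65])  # [30, 31, 45, 97, 2, 45, 90, 69, 28, 87, 94, 65]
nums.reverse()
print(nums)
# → [65, 94, 87, 28, 69, 90, 45, 2, 97, 45, 31, 30]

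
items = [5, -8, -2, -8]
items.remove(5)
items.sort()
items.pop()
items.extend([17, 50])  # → [-8, -8, 17, 50]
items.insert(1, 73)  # [-8, 73, -8, 17, 50]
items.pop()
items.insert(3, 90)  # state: [-8, 73, -8, 90, 17]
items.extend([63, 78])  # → [-8, 73, -8, 90, 17, 63, 78]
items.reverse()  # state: [78, 63, 17, 90, -8, 73, -8]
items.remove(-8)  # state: [78, 63, 17, 90, 73, -8]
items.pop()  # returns -8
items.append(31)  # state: [78, 63, 17, 90, 73, 31]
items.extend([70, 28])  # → [78, 63, 17, 90, 73, 31, 70, 28]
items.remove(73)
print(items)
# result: [78, 63, 17, 90, 31, 70, 28]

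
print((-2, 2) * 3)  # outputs (-2, 2, -2, 2, -2, 2)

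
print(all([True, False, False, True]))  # False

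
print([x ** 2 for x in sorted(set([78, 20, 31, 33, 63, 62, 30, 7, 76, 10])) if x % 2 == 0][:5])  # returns [100, 400, 900, 3844, 5776]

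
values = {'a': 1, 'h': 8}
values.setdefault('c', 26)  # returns 26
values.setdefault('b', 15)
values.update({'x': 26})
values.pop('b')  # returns 15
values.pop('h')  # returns 8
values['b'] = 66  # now {'a': 1, 'c': 26, 'x': 26, 'b': 66}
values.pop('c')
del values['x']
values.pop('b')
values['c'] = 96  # {'a': 1, 'c': 96}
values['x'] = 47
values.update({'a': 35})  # {'a': 35, 'c': 96, 'x': 47}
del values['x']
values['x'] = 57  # {'a': 35, 'c': 96, 'x': 57}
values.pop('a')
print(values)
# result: {'c': 96, 'x': 57}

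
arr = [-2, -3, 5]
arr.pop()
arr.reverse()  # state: [-3, -2]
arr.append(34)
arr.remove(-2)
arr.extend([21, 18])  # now [-3, 34, 21, 18]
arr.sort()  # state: [-3, 18, 21, 34]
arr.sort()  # [-3, 18, 21, 34]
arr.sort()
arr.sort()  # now [-3, 18, 21, 34]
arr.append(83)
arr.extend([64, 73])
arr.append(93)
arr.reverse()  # [93, 73, 64, 83, 34, 21, 18, -3]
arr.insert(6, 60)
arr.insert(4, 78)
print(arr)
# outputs [93, 73, 64, 83, 78, 34, 21, 60, 18, -3]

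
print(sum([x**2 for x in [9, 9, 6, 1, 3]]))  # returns 208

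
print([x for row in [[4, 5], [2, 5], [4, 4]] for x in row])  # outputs [4, 5, 2, 5, 4, 4]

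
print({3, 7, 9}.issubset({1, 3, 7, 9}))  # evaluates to True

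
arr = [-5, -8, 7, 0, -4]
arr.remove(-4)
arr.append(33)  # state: [-5, -8, 7, 0, 33]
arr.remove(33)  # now [-5, -8, 7, 0]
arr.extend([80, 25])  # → [-5, -8, 7, 0, 80, 25]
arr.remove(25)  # [-5, -8, 7, 0, 80]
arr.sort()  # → [-8, -5, 0, 7, 80]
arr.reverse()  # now [80, 7, 0, -5, -8]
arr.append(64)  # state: [80, 7, 0, -5, -8, 64]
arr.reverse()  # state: [64, -8, -5, 0, 7, 80]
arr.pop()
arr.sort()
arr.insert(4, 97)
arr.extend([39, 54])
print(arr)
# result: [-8, -5, 0, 7, 97, 64, 39, 54]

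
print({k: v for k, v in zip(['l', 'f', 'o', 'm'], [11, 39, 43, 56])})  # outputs {'l': 11, 'f': 39, 'o': 43, 'm': 56}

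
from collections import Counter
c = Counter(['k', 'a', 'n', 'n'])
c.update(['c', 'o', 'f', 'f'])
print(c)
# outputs Counter({'n': 2, 'f': 2, 'k': 1, 'a': 1, 'c': 1, 'o': 1})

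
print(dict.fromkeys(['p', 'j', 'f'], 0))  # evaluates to {'p': 0, 'j': 0, 'f': 0}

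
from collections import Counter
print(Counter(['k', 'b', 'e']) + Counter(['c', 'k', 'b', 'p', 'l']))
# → Counter({'k': 2, 'b': 2, 'e': 1, 'c': 1, 'p': 1, 'l': 1})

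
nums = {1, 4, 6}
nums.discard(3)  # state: {1, 4, 6}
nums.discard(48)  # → {1, 4, 6}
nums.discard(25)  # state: {1, 4, 6}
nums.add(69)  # {1, 4, 6, 69}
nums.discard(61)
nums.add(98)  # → {1, 4, 6, 69, 98}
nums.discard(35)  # {1, 4, 6, 69, 98}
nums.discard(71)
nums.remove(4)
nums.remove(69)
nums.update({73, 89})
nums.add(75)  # {1, 6, 73, 75, 89, 98}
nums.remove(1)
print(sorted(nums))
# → [6, 73, 75, 89, 98]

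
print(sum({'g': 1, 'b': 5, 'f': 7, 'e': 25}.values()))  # 38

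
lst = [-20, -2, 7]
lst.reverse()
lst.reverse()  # [-20, -2, 7]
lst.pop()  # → 7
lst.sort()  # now [-20, -2]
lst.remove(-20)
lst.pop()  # -2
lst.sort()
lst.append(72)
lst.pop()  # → 72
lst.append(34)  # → [34]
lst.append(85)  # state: [34, 85]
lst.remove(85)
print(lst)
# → [34]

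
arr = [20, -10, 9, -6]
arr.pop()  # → -6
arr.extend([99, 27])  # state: [20, -10, 9, 99, 27]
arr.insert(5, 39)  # [20, -10, 9, 99, 27, 39]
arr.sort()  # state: [-10, 9, 20, 27, 39, 99]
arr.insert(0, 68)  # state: [68, -10, 9, 20, 27, 39, 99]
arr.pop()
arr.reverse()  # [39, 27, 20, 9, -10, 68]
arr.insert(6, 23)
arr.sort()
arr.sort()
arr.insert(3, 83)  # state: [-10, 9, 20, 83, 23, 27, 39, 68]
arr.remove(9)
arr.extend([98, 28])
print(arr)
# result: [-10, 20, 83, 23, 27, 39, 68, 98, 28]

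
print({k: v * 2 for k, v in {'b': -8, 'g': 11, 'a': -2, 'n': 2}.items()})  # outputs {'b': -16, 'g': 22, 'a': -4, 'n': 4}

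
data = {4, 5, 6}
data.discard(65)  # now {4, 5, 6}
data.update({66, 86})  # {4, 5, 6, 66, 86}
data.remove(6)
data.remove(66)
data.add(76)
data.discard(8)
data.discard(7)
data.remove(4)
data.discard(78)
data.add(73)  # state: {5, 73, 76, 86}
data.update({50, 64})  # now {5, 50, 64, 73, 76, 86}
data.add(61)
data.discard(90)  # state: {5, 50, 61, 64, 73, 76, 86}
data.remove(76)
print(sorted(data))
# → [5, 50, 61, 64, 73, 86]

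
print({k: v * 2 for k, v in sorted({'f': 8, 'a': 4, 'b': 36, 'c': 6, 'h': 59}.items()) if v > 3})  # {'a': 8, 'b': 72, 'c': 12, 'f': 16, 'h': 118}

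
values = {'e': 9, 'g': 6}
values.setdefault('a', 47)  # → 47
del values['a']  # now {'e': 9, 'g': 6}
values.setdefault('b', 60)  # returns 60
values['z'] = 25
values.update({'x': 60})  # {'e': 9, 'g': 6, 'b': 60, 'z': 25, 'x': 60}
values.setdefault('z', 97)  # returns 25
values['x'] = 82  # {'e': 9, 'g': 6, 'b': 60, 'z': 25, 'x': 82}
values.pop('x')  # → 82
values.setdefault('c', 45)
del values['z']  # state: {'e': 9, 'g': 6, 'b': 60, 'c': 45}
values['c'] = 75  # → {'e': 9, 'g': 6, 'b': 60, 'c': 75}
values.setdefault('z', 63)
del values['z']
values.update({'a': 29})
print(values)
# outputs {'e': 9, 'g': 6, 'b': 60, 'c': 75, 'a': 29}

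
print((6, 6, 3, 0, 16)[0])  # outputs 6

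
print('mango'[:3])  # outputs man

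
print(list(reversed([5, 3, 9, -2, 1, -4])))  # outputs [-4, 1, -2, 9, 3, 5]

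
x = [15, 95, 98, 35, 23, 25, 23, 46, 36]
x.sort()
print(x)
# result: [15, 23, 23, 25, 35, 36, 46, 95, 98]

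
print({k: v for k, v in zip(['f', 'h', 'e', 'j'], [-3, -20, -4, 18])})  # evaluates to {'f': -3, 'h': -20, 'e': -4, 'j': 18}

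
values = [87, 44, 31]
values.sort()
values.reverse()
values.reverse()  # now [31, 44, 87]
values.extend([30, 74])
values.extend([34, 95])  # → [31, 44, 87, 30, 74, 34, 95]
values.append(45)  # [31, 44, 87, 30, 74, 34, 95, 45]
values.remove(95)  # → [31, 44, 87, 30, 74, 34, 45]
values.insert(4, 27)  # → [31, 44, 87, 30, 27, 74, 34, 45]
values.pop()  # 45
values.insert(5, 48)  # [31, 44, 87, 30, 27, 48, 74, 34]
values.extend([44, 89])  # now [31, 44, 87, 30, 27, 48, 74, 34, 44, 89]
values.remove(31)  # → [44, 87, 30, 27, 48, 74, 34, 44, 89]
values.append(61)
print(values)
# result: [44, 87, 30, 27, 48, 74, 34, 44, 89, 61]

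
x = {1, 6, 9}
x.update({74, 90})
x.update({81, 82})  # {1, 6, 9, 74, 81, 82, 90}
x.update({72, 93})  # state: {1, 6, 9, 72, 74, 81, 82, 90, 93}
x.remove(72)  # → {1, 6, 9, 74, 81, 82, 90, 93}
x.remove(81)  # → {1, 6, 9, 74, 82, 90, 93}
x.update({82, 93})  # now {1, 6, 9, 74, 82, 90, 93}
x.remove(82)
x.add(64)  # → {1, 6, 9, 64, 74, 90, 93}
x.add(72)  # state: {1, 6, 9, 64, 72, 74, 90, 93}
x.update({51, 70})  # {1, 6, 9, 51, 64, 70, 72, 74, 90, 93}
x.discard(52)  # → {1, 6, 9, 51, 64, 70, 72, 74, 90, 93}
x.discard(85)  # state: {1, 6, 9, 51, 64, 70, 72, 74, 90, 93}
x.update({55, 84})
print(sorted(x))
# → [1, 6, 9, 51, 55, 64, 70, 72, 74, 84, 90, 93]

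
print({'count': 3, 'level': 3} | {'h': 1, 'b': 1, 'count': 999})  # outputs {'count': 999, 'level': 3, 'h': 1, 'b': 1}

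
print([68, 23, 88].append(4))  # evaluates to None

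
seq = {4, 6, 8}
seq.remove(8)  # {4, 6}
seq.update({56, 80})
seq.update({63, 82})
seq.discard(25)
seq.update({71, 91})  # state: {4, 6, 56, 63, 71, 80, 82, 91}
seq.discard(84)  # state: {4, 6, 56, 63, 71, 80, 82, 91}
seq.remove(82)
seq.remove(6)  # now {4, 56, 63, 71, 80, 91}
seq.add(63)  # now {4, 56, 63, 71, 80, 91}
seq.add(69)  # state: {4, 56, 63, 69, 71, 80, 91}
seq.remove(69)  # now {4, 56, 63, 71, 80, 91}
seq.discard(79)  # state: {4, 56, 63, 71, 80, 91}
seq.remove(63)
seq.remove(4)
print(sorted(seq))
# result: [56, 71, 80, 91]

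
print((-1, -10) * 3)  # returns (-1, -10, -1, -10, -1, -10)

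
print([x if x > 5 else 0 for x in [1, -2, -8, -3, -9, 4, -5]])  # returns [0, 0, 0, 0, 0, 0, 0]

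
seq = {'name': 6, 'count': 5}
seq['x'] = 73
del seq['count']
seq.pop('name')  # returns 6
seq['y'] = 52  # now {'x': 73, 'y': 52}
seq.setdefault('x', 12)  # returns 73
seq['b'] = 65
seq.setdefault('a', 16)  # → 16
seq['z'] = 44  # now {'x': 73, 'y': 52, 'b': 65, 'a': 16, 'z': 44}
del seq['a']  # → {'x': 73, 'y': 52, 'b': 65, 'z': 44}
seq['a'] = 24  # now {'x': 73, 'y': 52, 'b': 65, 'z': 44, 'a': 24}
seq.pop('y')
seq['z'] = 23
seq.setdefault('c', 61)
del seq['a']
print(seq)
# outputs {'x': 73, 'b': 65, 'z': 23, 'c': 61}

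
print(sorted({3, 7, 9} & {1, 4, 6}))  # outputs []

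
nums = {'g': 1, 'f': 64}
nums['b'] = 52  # {'g': 1, 'f': 64, 'b': 52}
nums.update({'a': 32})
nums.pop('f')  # 64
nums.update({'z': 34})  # {'g': 1, 'b': 52, 'a': 32, 'z': 34}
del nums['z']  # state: {'g': 1, 'b': 52, 'a': 32}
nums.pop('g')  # 1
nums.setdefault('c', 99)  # 99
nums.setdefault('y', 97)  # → 97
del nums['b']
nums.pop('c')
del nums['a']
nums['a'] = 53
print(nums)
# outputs {'y': 97, 'a': 53}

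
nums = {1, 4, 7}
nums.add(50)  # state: {1, 4, 7, 50}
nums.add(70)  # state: {1, 4, 7, 50, 70}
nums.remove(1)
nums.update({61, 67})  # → {4, 7, 50, 61, 67, 70}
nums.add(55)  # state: {4, 7, 50, 55, 61, 67, 70}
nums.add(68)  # {4, 7, 50, 55, 61, 67, 68, 70}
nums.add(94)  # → {4, 7, 50, 55, 61, 67, 68, 70, 94}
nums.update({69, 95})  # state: {4, 7, 50, 55, 61, 67, 68, 69, 70, 94, 95}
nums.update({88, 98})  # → {4, 7, 50, 55, 61, 67, 68, 69, 70, 88, 94, 95, 98}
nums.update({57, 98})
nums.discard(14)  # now {4, 7, 50, 55, 57, 61, 67, 68, 69, 70, 88, 94, 95, 98}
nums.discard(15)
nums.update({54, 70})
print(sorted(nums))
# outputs [4, 7, 50, 54, 55, 57, 61, 67, 68, 69, 70, 88, 94, 95, 98]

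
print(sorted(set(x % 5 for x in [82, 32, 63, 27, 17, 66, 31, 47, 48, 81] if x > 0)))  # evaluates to [1, 2, 3]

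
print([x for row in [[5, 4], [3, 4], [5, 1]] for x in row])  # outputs [5, 4, 3, 4, 5, 1]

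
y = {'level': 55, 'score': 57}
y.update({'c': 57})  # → {'level': 55, 'score': 57, 'c': 57}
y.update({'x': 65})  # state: {'level': 55, 'score': 57, 'c': 57, 'x': 65}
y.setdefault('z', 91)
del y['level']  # {'score': 57, 'c': 57, 'x': 65, 'z': 91}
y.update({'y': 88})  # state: {'score': 57, 'c': 57, 'x': 65, 'z': 91, 'y': 88}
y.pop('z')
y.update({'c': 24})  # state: {'score': 57, 'c': 24, 'x': 65, 'y': 88}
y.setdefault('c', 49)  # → 24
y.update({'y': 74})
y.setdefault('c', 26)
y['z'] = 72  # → {'score': 57, 'c': 24, 'x': 65, 'y': 74, 'z': 72}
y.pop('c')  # 24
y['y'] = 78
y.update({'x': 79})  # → {'score': 57, 'x': 79, 'y': 78, 'z': 72}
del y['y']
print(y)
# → {'score': 57, 'x': 79, 'z': 72}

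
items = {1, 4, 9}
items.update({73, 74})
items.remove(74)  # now {1, 4, 9, 73}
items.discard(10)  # {1, 4, 9, 73}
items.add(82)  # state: {1, 4, 9, 73, 82}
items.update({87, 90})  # {1, 4, 9, 73, 82, 87, 90}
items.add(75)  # {1, 4, 9, 73, 75, 82, 87, 90}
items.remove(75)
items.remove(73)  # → {1, 4, 9, 82, 87, 90}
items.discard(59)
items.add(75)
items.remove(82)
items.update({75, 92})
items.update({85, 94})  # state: {1, 4, 9, 75, 85, 87, 90, 92, 94}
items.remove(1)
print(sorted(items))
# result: [4, 9, 75, 85, 87, 90, 92, 94]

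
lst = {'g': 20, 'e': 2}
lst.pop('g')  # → 20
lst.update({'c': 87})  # {'e': 2, 'c': 87}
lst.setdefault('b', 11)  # 11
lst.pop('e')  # 2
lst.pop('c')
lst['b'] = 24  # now {'b': 24}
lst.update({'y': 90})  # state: {'b': 24, 'y': 90}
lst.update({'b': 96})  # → {'b': 96, 'y': 90}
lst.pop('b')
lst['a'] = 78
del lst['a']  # {'y': 90}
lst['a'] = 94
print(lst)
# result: {'y': 90, 'a': 94}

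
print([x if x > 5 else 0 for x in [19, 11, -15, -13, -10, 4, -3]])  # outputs [19, 11, 0, 0, 0, 0, 0]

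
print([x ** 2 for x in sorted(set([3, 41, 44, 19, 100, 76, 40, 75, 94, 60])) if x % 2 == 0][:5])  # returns [1600, 1936, 3600, 5776, 8836]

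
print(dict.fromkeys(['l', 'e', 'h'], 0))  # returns {'l': 0, 'e': 0, 'h': 0}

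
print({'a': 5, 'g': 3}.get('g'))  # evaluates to 3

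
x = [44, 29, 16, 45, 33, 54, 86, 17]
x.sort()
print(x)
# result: [16, 17, 29, 33, 44, 45, 54, 86]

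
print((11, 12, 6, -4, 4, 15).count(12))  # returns 1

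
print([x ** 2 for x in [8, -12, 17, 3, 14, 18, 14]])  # [64, 144, 289, 9, 196, 324, 196]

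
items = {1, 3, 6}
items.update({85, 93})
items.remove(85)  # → {1, 3, 6, 93}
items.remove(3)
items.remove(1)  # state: {6, 93}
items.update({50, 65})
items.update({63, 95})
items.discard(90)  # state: {6, 50, 63, 65, 93, 95}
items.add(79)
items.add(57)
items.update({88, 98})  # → {6, 50, 57, 63, 65, 79, 88, 93, 95, 98}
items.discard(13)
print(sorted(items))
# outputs [6, 50, 57, 63, 65, 79, 88, 93, 95, 98]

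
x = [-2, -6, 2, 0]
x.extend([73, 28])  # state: [-2, -6, 2, 0, 73, 28]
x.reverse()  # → [28, 73, 0, 2, -6, -2]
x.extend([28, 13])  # [28, 73, 0, 2, -6, -2, 28, 13]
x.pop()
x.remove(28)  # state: [73, 0, 2, -6, -2, 28]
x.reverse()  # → [28, -2, -6, 2, 0, 73]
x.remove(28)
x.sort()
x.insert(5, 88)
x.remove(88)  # [-6, -2, 0, 2, 73]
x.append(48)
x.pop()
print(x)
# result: [-6, -2, 0, 2, 73]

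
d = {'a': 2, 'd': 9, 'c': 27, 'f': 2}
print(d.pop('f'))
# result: 2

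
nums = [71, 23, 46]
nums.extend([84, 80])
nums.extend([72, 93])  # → [71, 23, 46, 84, 80, 72, 93]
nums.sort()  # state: [23, 46, 71, 72, 80, 84, 93]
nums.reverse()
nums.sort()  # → [23, 46, 71, 72, 80, 84, 93]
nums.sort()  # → [23, 46, 71, 72, 80, 84, 93]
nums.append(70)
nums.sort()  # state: [23, 46, 70, 71, 72, 80, 84, 93]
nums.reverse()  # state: [93, 84, 80, 72, 71, 70, 46, 23]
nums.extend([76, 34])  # [93, 84, 80, 72, 71, 70, 46, 23, 76, 34]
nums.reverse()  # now [34, 76, 23, 46, 70, 71, 72, 80, 84, 93]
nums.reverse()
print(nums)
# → [93, 84, 80, 72, 71, 70, 46, 23, 76, 34]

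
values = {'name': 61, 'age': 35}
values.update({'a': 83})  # {'name': 61, 'age': 35, 'a': 83}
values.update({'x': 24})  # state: {'name': 61, 'age': 35, 'a': 83, 'x': 24}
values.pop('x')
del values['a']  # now {'name': 61, 'age': 35}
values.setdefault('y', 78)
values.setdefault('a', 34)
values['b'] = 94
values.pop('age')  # 35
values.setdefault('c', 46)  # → 46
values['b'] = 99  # {'name': 61, 'y': 78, 'a': 34, 'b': 99, 'c': 46}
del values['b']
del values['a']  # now {'name': 61, 'y': 78, 'c': 46}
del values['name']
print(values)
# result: {'y': 78, 'c': 46}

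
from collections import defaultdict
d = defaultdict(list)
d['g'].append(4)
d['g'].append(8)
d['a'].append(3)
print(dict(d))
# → {'g': [4, 8], 'a': [3]}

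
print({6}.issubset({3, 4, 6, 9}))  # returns True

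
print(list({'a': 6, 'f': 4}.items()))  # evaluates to [('a', 6), ('f', 4)]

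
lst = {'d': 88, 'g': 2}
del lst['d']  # {'g': 2}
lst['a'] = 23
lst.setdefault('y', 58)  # 58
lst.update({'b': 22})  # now {'g': 2, 'a': 23, 'y': 58, 'b': 22}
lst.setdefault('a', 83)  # 23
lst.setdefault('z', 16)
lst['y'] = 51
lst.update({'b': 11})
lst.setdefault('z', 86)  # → 16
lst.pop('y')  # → 51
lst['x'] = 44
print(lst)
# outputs {'g': 2, 'a': 23, 'b': 11, 'z': 16, 'x': 44}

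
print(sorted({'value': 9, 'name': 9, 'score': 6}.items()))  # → [('name', 9), ('score', 6), ('value', 9)]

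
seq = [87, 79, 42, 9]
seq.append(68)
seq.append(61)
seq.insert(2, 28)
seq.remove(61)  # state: [87, 79, 28, 42, 9, 68]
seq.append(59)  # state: [87, 79, 28, 42, 9, 68, 59]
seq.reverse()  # [59, 68, 9, 42, 28, 79, 87]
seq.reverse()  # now [87, 79, 28, 42, 9, 68, 59]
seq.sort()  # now [9, 28, 42, 59, 68, 79, 87]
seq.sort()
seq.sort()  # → [9, 28, 42, 59, 68, 79, 87]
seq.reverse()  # [87, 79, 68, 59, 42, 28, 9]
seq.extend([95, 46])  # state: [87, 79, 68, 59, 42, 28, 9, 95, 46]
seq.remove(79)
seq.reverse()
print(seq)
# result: [46, 95, 9, 28, 42, 59, 68, 87]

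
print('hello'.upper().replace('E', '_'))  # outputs H_LLO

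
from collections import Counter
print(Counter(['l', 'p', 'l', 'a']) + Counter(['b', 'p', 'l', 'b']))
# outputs Counter({'l': 3, 'p': 2, 'b': 2, 'a': 1})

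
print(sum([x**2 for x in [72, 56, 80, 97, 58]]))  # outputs 27493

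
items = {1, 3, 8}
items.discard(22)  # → {1, 3, 8}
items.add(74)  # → {1, 3, 8, 74}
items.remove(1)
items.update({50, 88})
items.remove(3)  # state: {8, 50, 74, 88}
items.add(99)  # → {8, 50, 74, 88, 99}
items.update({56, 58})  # {8, 50, 56, 58, 74, 88, 99}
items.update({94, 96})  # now {8, 50, 56, 58, 74, 88, 94, 96, 99}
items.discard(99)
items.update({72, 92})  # {8, 50, 56, 58, 72, 74, 88, 92, 94, 96}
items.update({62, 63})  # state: {8, 50, 56, 58, 62, 63, 72, 74, 88, 92, 94, 96}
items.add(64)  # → {8, 50, 56, 58, 62, 63, 64, 72, 74, 88, 92, 94, 96}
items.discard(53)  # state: {8, 50, 56, 58, 62, 63, 64, 72, 74, 88, 92, 94, 96}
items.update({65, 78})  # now {8, 50, 56, 58, 62, 63, 64, 65, 72, 74, 78, 88, 92, 94, 96}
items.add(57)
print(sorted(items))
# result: [8, 50, 56, 57, 58, 62, 63, 64, 65, 72, 74, 78, 88, 92, 94, 96]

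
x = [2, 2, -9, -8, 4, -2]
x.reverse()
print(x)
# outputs [-2, 4, -8, -9, 2, 2]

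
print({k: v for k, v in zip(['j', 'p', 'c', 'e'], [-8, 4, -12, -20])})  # {'j': -8, 'p': 4, 'c': -12, 'e': -20}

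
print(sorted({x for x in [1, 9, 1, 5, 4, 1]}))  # [1, 4, 5, 9]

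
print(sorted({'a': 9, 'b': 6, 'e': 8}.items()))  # [('a', 9), ('b', 6), ('e', 8)]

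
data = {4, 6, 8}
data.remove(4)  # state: {6, 8}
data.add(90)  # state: {6, 8, 90}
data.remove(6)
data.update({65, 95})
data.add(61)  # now {8, 61, 65, 90, 95}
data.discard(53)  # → {8, 61, 65, 90, 95}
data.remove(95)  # {8, 61, 65, 90}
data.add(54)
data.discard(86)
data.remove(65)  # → {8, 54, 61, 90}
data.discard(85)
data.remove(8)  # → {54, 61, 90}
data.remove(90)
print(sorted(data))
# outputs [54, 61]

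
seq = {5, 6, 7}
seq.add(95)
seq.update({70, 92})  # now {5, 6, 7, 70, 92, 95}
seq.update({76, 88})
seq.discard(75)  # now {5, 6, 7, 70, 76, 88, 92, 95}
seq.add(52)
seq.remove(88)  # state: {5, 6, 7, 52, 70, 76, 92, 95}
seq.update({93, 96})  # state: {5, 6, 7, 52, 70, 76, 92, 93, 95, 96}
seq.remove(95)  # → {5, 6, 7, 52, 70, 76, 92, 93, 96}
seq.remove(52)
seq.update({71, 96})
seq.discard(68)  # {5, 6, 7, 70, 71, 76, 92, 93, 96}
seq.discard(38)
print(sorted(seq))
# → [5, 6, 7, 70, 71, 76, 92, 93, 96]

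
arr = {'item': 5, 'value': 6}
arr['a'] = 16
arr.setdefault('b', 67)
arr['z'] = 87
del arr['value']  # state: {'item': 5, 'a': 16, 'b': 67, 'z': 87}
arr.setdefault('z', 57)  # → 87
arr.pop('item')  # 5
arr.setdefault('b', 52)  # 67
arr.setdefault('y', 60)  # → 60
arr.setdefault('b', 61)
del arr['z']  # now {'a': 16, 'b': 67, 'y': 60}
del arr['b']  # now {'a': 16, 'y': 60}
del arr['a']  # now {'y': 60}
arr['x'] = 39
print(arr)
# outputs {'y': 60, 'x': 39}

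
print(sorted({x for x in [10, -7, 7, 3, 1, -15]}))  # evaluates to [-15, -7, 1, 3, 7, 10]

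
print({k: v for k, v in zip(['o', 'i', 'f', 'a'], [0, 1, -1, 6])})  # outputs {'o': 0, 'i': 1, 'f': -1, 'a': 6}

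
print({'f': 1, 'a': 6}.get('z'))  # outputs None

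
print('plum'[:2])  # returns pl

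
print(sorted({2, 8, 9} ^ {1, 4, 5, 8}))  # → [1, 2, 4, 5, 9]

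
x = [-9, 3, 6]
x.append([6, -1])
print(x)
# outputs [-9, 3, 6, [6, -1]]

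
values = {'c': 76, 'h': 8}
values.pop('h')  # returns 8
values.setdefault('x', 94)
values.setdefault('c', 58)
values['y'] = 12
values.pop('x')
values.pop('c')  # 76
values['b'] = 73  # {'y': 12, 'b': 73}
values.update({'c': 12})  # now {'y': 12, 'b': 73, 'c': 12}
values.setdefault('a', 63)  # 63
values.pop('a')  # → 63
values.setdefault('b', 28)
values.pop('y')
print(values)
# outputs {'b': 73, 'c': 12}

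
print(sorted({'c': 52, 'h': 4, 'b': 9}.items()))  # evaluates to [('b', 9), ('c', 52), ('h', 4)]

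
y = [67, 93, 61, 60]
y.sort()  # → [60, 61, 67, 93]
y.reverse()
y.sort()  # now [60, 61, 67, 93]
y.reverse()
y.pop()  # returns 60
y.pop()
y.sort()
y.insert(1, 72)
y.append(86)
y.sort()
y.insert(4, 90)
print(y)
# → [67, 72, 86, 93, 90]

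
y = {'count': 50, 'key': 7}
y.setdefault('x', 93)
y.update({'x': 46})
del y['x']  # {'count': 50, 'key': 7}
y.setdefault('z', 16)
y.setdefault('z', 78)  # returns 16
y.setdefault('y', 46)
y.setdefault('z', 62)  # 16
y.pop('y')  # 46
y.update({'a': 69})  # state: {'count': 50, 'key': 7, 'z': 16, 'a': 69}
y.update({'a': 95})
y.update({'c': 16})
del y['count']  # {'key': 7, 'z': 16, 'a': 95, 'c': 16}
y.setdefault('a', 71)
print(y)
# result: {'key': 7, 'z': 16, 'a': 95, 'c': 16}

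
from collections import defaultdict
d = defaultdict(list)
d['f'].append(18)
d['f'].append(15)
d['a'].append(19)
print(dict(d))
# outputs {'f': [18, 15], 'a': [19]}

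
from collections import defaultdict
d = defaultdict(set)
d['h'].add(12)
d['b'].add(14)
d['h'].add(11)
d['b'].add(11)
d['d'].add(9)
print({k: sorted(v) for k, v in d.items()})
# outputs {'h': [11, 12], 'b': [11, 14], 'd': [9]}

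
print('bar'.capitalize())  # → Bar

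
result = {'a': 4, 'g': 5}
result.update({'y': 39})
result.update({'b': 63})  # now {'a': 4, 'g': 5, 'y': 39, 'b': 63}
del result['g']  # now {'a': 4, 'y': 39, 'b': 63}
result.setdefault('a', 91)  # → 4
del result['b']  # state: {'a': 4, 'y': 39}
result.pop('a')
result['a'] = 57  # {'y': 39, 'a': 57}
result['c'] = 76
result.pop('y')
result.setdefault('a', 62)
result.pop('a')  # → 57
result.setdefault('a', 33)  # 33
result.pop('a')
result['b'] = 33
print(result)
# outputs {'c': 76, 'b': 33}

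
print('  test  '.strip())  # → test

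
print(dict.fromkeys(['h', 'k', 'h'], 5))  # {'h': 5, 'k': 5}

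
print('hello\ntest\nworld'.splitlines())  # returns ['hello', 'test', 'world']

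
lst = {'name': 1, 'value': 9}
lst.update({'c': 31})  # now {'name': 1, 'value': 9, 'c': 31}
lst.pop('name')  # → 1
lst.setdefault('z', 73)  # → 73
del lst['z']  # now {'value': 9, 'c': 31}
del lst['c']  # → {'value': 9}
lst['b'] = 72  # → {'value': 9, 'b': 72}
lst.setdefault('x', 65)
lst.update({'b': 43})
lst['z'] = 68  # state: {'value': 9, 'b': 43, 'x': 65, 'z': 68}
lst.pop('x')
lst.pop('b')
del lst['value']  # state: {'z': 68}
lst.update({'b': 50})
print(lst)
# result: {'z': 68, 'b': 50}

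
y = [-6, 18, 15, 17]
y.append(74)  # [-6, 18, 15, 17, 74]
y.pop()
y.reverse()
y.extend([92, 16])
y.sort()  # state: [-6, 15, 16, 17, 18, 92]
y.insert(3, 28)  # [-6, 15, 16, 28, 17, 18, 92]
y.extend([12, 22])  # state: [-6, 15, 16, 28, 17, 18, 92, 12, 22]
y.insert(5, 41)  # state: [-6, 15, 16, 28, 17, 41, 18, 92, 12, 22]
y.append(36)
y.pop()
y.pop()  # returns 22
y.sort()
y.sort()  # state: [-6, 12, 15, 16, 17, 18, 28, 41, 92]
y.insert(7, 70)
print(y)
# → [-6, 12, 15, 16, 17, 18, 28, 70, 41, 92]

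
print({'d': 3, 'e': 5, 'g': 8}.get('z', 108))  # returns 108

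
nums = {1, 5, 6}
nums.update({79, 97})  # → {1, 5, 6, 79, 97}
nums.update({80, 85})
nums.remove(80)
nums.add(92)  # {1, 5, 6, 79, 85, 92, 97}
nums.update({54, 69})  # {1, 5, 6, 54, 69, 79, 85, 92, 97}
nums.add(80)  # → {1, 5, 6, 54, 69, 79, 80, 85, 92, 97}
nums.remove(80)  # {1, 5, 6, 54, 69, 79, 85, 92, 97}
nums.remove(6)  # {1, 5, 54, 69, 79, 85, 92, 97}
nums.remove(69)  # {1, 5, 54, 79, 85, 92, 97}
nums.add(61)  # {1, 5, 54, 61, 79, 85, 92, 97}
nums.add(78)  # {1, 5, 54, 61, 78, 79, 85, 92, 97}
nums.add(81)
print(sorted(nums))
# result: [1, 5, 54, 61, 78, 79, 81, 85, 92, 97]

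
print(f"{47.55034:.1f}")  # 47.6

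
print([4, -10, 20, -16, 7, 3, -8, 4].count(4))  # 2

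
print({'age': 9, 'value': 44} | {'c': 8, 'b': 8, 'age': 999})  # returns {'age': 999, 'value': 44, 'c': 8, 'b': 8}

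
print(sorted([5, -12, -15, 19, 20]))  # [-15, -12, 5, 19, 20]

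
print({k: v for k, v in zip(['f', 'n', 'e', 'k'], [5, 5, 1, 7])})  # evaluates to {'f': 5, 'n': 5, 'e': 1, 'k': 7}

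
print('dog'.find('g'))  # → 2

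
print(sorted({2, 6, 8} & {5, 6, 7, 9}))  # [6]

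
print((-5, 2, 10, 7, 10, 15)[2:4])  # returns (10, 7)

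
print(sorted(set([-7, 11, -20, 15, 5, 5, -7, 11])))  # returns [-20, -7, 5, 11, 15]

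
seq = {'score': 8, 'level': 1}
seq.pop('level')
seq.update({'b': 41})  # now {'score': 8, 'b': 41}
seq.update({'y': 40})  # {'score': 8, 'b': 41, 'y': 40}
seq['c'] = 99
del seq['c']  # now {'score': 8, 'b': 41, 'y': 40}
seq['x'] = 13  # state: {'score': 8, 'b': 41, 'y': 40, 'x': 13}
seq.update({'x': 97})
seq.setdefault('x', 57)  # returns 97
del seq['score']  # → {'b': 41, 'y': 40, 'x': 97}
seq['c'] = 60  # {'b': 41, 'y': 40, 'x': 97, 'c': 60}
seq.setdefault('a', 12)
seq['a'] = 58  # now {'b': 41, 'y': 40, 'x': 97, 'c': 60, 'a': 58}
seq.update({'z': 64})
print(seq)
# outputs {'b': 41, 'y': 40, 'x': 97, 'c': 60, 'a': 58, 'z': 64}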